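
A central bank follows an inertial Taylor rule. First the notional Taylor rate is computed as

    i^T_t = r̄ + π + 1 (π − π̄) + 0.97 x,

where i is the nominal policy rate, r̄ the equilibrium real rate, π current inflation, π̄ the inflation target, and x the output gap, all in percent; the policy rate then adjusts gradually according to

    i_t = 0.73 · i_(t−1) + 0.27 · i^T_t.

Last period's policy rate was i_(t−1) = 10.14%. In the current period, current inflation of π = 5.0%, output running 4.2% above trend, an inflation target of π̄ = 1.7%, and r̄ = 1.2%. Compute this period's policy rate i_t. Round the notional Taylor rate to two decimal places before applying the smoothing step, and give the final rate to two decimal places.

11.07%

Output 4.2% above potential → x = 4.2.
i^T_t = 1.2 + 5.0 + 1 × (5.0 − 1.7) + 0.97 × 4.2
   = 1.2 + 5 + 3.3 + 4.074 = 13.57
i_t = 0.73 × 10.14 + 0.27 × 13.57 = 7.4022 + 3.6639 = 11.07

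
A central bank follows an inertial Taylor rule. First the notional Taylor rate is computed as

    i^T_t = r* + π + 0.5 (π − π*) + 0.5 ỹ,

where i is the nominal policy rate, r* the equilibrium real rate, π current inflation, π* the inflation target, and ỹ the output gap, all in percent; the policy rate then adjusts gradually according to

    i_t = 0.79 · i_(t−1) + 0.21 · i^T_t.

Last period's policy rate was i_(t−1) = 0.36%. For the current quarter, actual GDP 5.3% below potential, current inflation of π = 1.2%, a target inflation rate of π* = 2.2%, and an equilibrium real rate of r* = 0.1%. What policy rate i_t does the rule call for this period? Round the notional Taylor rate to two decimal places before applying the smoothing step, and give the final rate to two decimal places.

Output 5.3% below potential → ỹ = -5.3.
i^T_t = 0.1 + 1.2 + 0.5 × (1.2 − 2.2) + 0.5 × (-5.3)
   = 0.1 + 1.2 − 0.5 − 2.65 = -1.85
i_t = 0.79 × 0.36 + 0.21 × (-1.85) = 0.2844 − 0.3885 = -0.10

-0.10%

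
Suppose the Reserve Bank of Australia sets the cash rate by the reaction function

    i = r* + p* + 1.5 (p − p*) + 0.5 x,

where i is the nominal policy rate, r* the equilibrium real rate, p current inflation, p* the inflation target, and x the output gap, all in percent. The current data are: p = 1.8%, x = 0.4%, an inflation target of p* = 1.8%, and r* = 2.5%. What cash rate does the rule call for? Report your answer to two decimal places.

i = 2.5 + 1.8 + 1.5 × (1.8 − 1.8) + 0.5 × 0.4
   = 2.5 + 1.8 + 0 + 0.2 = 4.50

4.50%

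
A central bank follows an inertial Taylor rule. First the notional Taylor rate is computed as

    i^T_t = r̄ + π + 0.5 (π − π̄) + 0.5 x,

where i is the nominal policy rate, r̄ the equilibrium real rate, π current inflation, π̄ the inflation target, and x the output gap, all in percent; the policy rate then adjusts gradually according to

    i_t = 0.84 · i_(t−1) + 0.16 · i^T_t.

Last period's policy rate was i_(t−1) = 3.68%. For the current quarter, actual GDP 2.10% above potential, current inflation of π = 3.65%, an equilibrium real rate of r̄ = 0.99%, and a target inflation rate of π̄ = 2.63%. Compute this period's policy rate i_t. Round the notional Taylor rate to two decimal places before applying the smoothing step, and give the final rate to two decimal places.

Output 2.10% above potential → x = 2.10.
i^T_t = 0.99 + 3.65 + 0.5 × (3.65 − 2.63) + 0.5 × 2.10
   = 0.99 + 3.65 + 0.51 + 1.05 = 6.20
i_t = 0.84 × 3.68 + 0.16 × 6.20 = 3.0912 + 0.992 = 4.08

4.08%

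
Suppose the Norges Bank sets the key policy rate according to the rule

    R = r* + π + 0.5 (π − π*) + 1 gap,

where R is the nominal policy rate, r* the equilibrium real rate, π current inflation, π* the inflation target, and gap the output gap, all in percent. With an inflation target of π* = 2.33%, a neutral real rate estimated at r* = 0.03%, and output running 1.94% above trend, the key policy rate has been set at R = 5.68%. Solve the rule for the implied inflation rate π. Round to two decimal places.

3.25%

Output 1.94% above potential → gap = 1.94.
Collecting π: R = r* + (1 + 0.5) π − 0.5 π* + 1 gap
1.5 π = 5.68 − 0.03 + 0.5 × 2.33 − 1 × 1.94 = 4.875
π = 4.875 / 1.5 = 3.25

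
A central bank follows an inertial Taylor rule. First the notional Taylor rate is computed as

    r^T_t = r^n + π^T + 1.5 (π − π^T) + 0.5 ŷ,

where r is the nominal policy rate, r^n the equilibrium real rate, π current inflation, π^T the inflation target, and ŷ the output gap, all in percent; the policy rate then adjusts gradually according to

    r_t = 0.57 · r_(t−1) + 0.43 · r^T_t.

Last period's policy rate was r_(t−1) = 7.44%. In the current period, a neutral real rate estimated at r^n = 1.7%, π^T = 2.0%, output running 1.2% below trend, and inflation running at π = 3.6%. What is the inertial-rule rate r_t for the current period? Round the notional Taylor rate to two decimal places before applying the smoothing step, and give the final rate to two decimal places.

Output 1.2% below potential → ŷ = -1.2.
r^T_t = 1.7 + 2.0 + 1.5 × (3.6 − 2.0) + 0.5 × (-1.2)
   = 1.7 + 2 + 2.4 − 0.6 = 5.50
r_t = 0.57 × 7.44 + 0.43 × 5.50 = 4.2408 + 2.365 = 6.61

6.61%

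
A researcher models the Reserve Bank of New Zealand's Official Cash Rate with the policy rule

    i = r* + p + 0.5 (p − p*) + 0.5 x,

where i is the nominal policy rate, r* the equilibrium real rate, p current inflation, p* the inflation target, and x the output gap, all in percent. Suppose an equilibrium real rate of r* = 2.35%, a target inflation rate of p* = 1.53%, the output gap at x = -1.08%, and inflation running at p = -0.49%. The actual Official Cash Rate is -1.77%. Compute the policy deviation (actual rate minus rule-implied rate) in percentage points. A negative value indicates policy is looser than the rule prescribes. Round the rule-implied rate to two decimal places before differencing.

-2.08 pp

i = 2.35 + (-0.49) + 0.5 × (-0.49 − 1.53) + 0.5 × (-1.08)
   = 2.35 − 0.49 − 1.01 − 0.54 = 0.31
Deviation = -1.77 − 0.31 = -2.08 pp.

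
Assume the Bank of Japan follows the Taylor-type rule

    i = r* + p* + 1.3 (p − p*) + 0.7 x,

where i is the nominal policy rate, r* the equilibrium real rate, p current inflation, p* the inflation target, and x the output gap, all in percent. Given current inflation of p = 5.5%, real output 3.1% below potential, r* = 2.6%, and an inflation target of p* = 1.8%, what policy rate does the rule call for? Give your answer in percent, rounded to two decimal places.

7.04%

Output 3.1% below potential → x = -3.1.
i = 2.6 + 1.8 + 1.3 × (5.5 − 1.8) + 0.7 × (-3.1)
   = 2.6 + 1.8 + 4.81 − 2.17 = 7.04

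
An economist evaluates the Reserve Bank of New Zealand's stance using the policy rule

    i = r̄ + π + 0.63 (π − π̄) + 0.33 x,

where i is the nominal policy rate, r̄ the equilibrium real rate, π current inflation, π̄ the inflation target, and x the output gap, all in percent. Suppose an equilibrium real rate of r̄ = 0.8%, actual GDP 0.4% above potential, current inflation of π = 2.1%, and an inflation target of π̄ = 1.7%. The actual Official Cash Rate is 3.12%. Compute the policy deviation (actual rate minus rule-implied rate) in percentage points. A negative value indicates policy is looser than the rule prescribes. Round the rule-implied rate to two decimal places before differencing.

Output 0.4% above potential → x = 0.4.
i = 0.8 + 2.1 + 0.63 × (2.1 − 1.7) + 0.33 × 0.4
   = 0.8 + 2.1 + 0.252 + 0.132 = 3.28
Deviation = 3.12 − 3.28 = -0.16 pp.

-0.16 pp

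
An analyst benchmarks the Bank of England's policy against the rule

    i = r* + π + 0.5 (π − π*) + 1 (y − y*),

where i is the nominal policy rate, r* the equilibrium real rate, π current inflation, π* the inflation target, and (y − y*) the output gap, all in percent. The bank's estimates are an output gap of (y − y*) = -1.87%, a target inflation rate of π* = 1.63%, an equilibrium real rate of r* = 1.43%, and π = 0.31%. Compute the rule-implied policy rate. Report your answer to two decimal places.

i = 1.43 + 0.31 + 0.5 × (0.31 − 1.63) + 1 × (-1.87)
   = 1.43 + 0.31 − 0.66 − 1.87 = -0.79

-0.79%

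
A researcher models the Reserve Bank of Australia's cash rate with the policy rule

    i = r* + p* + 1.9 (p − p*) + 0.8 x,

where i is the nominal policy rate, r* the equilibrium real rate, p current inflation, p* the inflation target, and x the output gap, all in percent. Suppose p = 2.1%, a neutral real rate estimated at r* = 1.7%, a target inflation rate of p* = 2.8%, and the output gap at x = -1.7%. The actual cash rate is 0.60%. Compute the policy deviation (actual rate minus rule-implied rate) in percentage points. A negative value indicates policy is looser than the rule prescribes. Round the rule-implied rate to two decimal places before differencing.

i = 1.7 + 2.8 + 1.9 × (2.1 − 2.8) + 0.8 × (-1.7)
   = 1.7 + 2.8 − 1.33 − 1.36 = 1.81
Deviation = 0.60 − 1.81 = -1.21 pp.

-1.21 pp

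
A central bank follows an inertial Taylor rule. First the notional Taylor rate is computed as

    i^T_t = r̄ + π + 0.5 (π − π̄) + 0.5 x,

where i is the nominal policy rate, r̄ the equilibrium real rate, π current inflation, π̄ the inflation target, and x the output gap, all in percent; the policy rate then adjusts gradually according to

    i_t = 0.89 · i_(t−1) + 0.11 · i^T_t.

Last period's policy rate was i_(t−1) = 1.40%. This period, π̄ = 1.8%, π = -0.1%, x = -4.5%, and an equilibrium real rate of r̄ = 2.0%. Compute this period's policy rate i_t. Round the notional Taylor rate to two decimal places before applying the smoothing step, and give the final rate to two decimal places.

1.10%

i^T_t = 2.0 + (-0.1) + 0.5 × (-0.1 − 1.8) + 0.5 × (-4.5)
   = 2.0 − 0.1 − 0.95 − 2.25 = -1.30
i_t = 0.89 × 1.40 + 0.11 × (-1.30) = 1.246 − 0.143 = 1.10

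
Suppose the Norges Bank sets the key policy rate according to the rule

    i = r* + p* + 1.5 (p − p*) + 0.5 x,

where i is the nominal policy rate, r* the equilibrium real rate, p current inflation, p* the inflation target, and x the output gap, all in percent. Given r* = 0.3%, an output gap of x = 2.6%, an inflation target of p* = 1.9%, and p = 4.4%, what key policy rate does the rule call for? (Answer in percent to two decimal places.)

7.25%

i = 0.3 + 1.9 + 1.5 × (4.4 − 1.9) + 0.5 × 2.6
   = 0.3 + 1.9 + 3.75 + 1.3 = 7.25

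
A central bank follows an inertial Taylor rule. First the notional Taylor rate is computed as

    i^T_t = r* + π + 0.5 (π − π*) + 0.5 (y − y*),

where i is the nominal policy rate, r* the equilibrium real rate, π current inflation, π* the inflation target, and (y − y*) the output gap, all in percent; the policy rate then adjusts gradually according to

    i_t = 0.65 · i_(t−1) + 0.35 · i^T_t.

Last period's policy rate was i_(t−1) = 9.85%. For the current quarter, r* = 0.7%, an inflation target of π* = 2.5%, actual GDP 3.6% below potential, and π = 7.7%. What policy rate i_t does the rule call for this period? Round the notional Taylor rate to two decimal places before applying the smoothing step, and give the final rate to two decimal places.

9.62%

Output 3.6% below potential → (y − y*) = -3.6.
i^T_t = 0.7 + 7.7 + 0.5 × (7.7 − 2.5) + 0.5 × (-3.6)
   = 0.7 + 7.7 + 2.6 − 1.8 = 9.20
i_t = 0.65 × 9.85 + 0.35 × 9.20 = 6.4025 + 3.22 = 9.62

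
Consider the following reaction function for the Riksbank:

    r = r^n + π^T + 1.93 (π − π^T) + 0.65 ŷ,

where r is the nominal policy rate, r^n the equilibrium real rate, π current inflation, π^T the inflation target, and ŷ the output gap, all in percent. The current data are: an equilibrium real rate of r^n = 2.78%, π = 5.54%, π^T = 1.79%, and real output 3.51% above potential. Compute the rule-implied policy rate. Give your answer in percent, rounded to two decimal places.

14.09%

Output 3.51% above potential → ŷ = 3.51.
r = 2.78 + 1.79 + 1.93 × (5.54 − 1.79) + 0.65 × 3.51
   = 2.78 + 1.79 + 7.2375 + 2.2815 = 14.09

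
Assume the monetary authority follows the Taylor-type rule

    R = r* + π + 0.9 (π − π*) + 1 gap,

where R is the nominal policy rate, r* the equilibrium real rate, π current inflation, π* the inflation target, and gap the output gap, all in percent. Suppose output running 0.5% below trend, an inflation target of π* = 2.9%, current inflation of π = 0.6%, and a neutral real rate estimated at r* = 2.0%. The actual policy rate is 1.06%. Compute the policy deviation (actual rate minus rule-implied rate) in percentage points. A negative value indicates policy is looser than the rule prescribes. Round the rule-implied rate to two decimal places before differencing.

1.03 pp

Output 0.5% below potential → gap = -0.5.
R = 2.0 + 0.6 + 0.9 × (0.6 − 2.9) + 1 × (-0.5)
   = 2.0 + 0.6 − 2.07 − 0.5 = 0.03
Deviation = 1.06 − 0.03 = 1.03 pp.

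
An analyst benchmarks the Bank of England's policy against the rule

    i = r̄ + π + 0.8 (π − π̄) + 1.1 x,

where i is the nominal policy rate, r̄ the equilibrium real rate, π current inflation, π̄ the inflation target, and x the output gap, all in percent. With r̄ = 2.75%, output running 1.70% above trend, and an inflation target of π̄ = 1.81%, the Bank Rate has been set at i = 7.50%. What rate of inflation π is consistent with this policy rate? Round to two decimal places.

Output 1.70% above potential → x = 1.70.
Collecting π: i = r̄ + (1 + 0.8) π − 0.8 π̄ + 1.1 x
1.8 π = 7.50 − 2.75 + 0.8 × 1.81 − 1.1 × 1.70 = 4.328
π = 4.328 / 1.8 = 2.40

2.40%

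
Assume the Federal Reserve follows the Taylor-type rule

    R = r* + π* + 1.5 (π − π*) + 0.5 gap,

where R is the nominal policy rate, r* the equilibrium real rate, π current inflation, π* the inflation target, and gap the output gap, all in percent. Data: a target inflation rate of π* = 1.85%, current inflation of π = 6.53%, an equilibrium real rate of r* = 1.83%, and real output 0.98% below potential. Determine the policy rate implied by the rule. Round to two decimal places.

10.21%

Output 0.98% below potential → gap = -0.98.
R = 1.83 + 1.85 + 1.5 × (6.53 − 1.85) + 0.5 × (-0.98)
   = 1.83 + 1.85 + 7.02 − 0.49 = 10.21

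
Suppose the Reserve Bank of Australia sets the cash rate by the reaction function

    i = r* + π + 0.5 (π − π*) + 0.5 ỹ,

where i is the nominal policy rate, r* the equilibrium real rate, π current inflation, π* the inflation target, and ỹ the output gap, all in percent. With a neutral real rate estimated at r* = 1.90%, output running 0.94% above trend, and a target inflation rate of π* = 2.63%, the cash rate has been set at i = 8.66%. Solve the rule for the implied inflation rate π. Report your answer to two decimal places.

Output 0.94% above potential → ỹ = 0.94.
Collecting π: i = r* + (1 + 0.5) π − 0.5 π* + 0.5 ỹ
1.5 π = 8.66 − 1.90 + 0.5 × 2.63 − 0.5 × 0.94 = 7.605
π = 7.605 / 1.5 = 5.07

5.07%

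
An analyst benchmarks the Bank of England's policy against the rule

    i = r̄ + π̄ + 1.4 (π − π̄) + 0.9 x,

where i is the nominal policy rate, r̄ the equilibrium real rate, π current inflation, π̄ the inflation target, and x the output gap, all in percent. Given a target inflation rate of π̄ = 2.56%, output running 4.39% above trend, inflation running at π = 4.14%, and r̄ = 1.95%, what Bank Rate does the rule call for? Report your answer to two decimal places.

Output 4.39% above potential → x = 4.39.
i = 1.95 + 2.56 + 1.4 × (4.14 − 2.56) + 0.9 × 4.39
   = 1.95 + 2.56 + 2.212 + 3.951 = 10.67

10.67%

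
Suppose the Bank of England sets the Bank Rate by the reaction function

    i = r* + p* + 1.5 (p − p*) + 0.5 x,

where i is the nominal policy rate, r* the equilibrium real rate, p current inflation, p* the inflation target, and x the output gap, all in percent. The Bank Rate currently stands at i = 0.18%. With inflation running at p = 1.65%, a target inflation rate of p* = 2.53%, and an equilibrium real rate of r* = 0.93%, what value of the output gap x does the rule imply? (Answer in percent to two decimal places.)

0.5 x = 0.18 − 0.93 − 2.53 − 1.5 × (1.65 − 2.53) = -1.96
x = -1.96 / 0.5 = -3.92

-3.92%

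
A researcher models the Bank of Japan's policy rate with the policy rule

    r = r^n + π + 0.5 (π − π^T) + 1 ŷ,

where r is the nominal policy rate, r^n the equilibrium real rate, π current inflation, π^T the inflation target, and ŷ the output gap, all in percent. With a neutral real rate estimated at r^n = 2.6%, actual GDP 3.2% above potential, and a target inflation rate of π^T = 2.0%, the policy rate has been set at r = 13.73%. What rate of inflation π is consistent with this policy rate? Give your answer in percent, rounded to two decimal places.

5.95%

Output 3.2% above potential → ŷ = 3.2.
Collecting π: r = r^n + (1 + 0.5) π − 0.5 π^T + 1 ŷ
1.5 π = 13.73 − 2.6 + 0.5 × 2.0 − 1 × 3.2 = 8.93
π = 8.93 / 1.5 = 5.95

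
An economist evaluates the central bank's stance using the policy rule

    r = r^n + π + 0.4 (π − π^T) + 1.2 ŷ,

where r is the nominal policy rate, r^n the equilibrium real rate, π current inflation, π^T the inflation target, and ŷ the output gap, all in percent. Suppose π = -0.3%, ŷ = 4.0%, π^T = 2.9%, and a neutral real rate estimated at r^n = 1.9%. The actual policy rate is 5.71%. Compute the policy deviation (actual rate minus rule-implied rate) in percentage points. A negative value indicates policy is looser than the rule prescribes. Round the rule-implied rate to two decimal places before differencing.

0.59 pp

r = 1.9 + (-0.3) + 0.4 × (-0.3 − 2.9) + 1.2 × 4.0
   = 1.9 − 0.3 − 1.28 + 4.8 = 5.12
Deviation = 5.71 − 5.12 = 0.59 pp.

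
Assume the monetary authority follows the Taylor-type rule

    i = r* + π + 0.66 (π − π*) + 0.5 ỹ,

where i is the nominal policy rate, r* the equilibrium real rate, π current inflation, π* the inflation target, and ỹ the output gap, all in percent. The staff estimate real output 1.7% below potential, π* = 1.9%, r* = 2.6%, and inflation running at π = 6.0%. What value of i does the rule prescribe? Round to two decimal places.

10.46%

Output 1.7% below potential → ỹ = -1.7.
i = 2.6 + 6.0 + 0.66 × (6.0 − 1.9) + 0.5 × (-1.7)
   = 2.6 + 6 + 2.706 − 0.85 = 10.46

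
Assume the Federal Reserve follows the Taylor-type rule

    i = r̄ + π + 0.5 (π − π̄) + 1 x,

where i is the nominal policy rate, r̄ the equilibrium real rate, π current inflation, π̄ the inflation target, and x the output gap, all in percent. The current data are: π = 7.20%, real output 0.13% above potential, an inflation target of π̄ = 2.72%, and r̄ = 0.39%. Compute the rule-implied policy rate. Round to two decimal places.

Output 0.13% above potential → x = 0.13.
i = 0.39 + 7.20 + 0.5 × (7.20 − 2.72) + 1 × 0.13
   = 0.39 + 7.2 + 2.24 + 0.13 = 9.96

9.96%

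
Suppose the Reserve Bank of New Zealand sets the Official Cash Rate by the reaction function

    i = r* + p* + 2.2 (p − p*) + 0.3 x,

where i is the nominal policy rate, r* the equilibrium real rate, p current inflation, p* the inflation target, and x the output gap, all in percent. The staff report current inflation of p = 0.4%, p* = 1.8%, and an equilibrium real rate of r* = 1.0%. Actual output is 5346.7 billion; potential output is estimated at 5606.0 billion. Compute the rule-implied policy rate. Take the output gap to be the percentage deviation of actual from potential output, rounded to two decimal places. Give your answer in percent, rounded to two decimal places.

Output gap = 100 × (5346.7 − 5606.0) / 5606.0 = -4.63%.
i = 1.00 + 1.80 + 2.2 × (0.40 − 1.80) + 0.3 × (-4.63)
   = 1.00 + 1.8 − 3.08 − 1.389 = -1.67

-1.67%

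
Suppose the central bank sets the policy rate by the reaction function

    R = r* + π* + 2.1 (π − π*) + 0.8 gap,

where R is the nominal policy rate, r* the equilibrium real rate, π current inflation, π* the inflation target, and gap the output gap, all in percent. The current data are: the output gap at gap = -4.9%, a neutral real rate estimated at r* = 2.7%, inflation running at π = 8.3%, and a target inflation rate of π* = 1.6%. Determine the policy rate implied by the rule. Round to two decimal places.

14.45%

R = 2.7 + 1.6 + 2.1 × (8.3 − 1.6) + 0.8 × (-4.9)
   = 2.7 + 1.6 + 14.07 − 3.92 = 14.45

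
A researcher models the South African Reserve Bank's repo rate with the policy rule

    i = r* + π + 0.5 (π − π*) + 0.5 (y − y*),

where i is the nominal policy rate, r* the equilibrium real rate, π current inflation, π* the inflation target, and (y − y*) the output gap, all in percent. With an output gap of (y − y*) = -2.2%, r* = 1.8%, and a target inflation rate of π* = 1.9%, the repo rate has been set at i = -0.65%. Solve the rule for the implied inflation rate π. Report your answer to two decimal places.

Collecting π: i = r* + (1 + 0.5) π − 0.5 π* + 0.5 (y − y*)
1.5 π = -0.65 − 1.8 + 0.5 × 1.9 − 0.5 × (-2.2) = -0.4
π = -0.4 / 1.5 = -0.27

-0.27%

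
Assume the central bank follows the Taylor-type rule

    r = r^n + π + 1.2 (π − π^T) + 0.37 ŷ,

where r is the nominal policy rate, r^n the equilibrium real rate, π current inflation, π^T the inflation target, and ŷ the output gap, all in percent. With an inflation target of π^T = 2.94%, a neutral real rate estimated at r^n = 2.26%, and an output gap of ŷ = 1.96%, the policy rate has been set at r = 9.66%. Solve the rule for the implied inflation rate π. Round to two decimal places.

Collecting π: r = r^n + (1 + 1.2) π − 1.2 π^T + 0.37 ŷ
2.2 π = 9.66 − 2.26 + 1.2 × 2.94 − 0.37 × 1.96 = 10.2028
π = 10.2028 / 2.2 = 4.64

4.64%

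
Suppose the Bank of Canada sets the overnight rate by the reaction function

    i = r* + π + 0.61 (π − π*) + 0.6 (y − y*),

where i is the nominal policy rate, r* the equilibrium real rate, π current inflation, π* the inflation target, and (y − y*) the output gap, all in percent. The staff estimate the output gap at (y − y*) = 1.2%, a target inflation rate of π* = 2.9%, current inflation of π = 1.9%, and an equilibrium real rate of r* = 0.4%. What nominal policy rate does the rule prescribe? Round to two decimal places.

2.41%

i = 0.4 + 1.9 + 0.61 × (1.9 − 2.9) + 0.6 × 1.2
   = 0.4 + 1.9 − 0.61 + 0.72 = 2.41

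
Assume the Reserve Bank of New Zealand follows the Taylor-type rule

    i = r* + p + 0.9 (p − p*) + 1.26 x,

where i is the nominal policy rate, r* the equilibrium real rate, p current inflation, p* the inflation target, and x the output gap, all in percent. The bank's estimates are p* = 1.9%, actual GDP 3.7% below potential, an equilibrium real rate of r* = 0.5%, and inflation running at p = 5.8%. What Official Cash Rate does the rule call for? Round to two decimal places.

5.15%

Output 3.7% below potential → x = -3.7.
i = 0.5 + 5.8 + 0.9 × (5.8 − 1.9) + 1.26 × (-3.7)
   = 0.5 + 5.8 + 3.51 − 4.662 = 5.15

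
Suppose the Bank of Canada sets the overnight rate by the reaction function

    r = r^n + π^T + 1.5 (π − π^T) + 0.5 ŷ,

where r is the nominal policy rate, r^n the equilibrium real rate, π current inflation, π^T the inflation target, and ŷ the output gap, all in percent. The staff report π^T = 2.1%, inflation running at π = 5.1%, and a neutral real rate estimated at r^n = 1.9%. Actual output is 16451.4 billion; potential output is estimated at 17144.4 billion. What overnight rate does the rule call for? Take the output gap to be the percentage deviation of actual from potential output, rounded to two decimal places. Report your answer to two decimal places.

Output gap = 100 × (16451.4 − 17144.4) / 17144.4 = -4.04%.
r = 1.90 + 2.10 + 1.5 × (5.10 − 2.10) + 0.5 × (-4.04)
   = 1.90 + 2.1 + 4.5 − 2.02 = 6.48

6.48%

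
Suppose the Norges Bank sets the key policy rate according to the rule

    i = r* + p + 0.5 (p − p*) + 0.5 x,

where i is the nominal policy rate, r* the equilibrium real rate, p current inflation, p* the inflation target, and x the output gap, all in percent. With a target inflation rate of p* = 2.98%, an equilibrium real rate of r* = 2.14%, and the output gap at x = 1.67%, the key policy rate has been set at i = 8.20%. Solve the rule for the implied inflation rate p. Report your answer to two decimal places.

Collecting p: i = r* + (1 + 0.5) p − 0.5 p* + 0.5 x
1.5 p = 8.20 − 2.14 + 0.5 × 2.98 − 0.5 × 1.67 = 6.715
p = 6.715 / 1.5 = 4.48

4.48%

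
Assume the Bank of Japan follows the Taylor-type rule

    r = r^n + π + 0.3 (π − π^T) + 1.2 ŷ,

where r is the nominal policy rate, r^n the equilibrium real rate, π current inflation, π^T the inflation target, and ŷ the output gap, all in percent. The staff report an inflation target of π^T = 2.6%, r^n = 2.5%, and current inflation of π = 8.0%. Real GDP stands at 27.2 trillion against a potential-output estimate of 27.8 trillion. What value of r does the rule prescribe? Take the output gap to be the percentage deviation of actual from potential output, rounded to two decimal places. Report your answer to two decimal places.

9.53%

Output gap = 100 × (27.2 − 27.8) / 27.8 = -2.16%.
r = 2.50 + 8.00 + 0.3 × (8.00 − 2.60) + 1.2 × (-2.16)
   = 2.50 + 8 + 1.62 − 2.592 = 9.53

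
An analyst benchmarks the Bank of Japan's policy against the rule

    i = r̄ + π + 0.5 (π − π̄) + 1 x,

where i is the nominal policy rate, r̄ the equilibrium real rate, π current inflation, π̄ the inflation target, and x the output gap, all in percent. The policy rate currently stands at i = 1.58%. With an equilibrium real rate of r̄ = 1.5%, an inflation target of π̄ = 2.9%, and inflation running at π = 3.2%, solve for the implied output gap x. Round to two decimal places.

-3.27%

1 x = 1.58 − 1.5 − 3.2 − 0.5 × (3.2 − 2.9) = -3.27
x = -3.27 / 1 = -3.27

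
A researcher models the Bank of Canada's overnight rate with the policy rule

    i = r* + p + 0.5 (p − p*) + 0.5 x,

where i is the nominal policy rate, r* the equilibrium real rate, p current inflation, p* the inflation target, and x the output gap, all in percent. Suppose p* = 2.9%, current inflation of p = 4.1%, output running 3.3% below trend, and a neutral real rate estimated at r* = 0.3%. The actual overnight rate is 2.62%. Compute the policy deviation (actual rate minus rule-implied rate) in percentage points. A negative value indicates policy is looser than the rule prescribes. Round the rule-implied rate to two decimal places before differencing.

-0.73 pp

Output 3.3% below potential → x = -3.3.
i = 0.3 + 4.1 + 0.5 × (4.1 − 2.9) + 0.5 × (-3.3)
   = 0.3 + 4.1 + 0.6 − 1.65 = 3.35
Deviation = 2.62 − 3.35 = -0.73 pp.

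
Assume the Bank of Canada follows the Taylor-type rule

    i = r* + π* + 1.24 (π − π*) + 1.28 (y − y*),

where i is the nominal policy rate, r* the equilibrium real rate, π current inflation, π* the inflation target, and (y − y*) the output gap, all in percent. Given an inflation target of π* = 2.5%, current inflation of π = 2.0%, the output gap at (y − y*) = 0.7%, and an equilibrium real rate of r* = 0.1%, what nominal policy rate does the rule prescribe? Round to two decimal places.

i = 0.1 + 2.5 + 1.24 × (2.0 − 2.5) + 1.28 × 0.7
   = 0.1 + 2.5 − 0.62 + 0.896 = 2.88

2.88%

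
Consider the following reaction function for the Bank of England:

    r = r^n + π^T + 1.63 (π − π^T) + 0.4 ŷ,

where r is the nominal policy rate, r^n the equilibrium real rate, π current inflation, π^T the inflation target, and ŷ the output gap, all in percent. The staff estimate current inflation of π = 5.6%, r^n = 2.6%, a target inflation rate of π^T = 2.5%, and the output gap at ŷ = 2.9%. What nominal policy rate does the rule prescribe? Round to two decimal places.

r = 2.6 + 2.5 + 1.63 × (5.6 − 2.5) + 0.4 × 2.9
   = 2.6 + 2.5 + 5.053 + 1.16 = 11.31

11.31%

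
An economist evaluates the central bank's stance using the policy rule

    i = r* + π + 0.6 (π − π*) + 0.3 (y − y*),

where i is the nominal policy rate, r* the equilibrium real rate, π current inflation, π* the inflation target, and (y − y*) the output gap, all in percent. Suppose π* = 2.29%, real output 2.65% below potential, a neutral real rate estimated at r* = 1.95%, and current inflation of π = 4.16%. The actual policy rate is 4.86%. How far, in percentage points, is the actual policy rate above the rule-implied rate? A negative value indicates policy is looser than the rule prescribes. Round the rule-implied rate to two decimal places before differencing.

Output 2.65% below potential → (y − y*) = -2.65.
i = 1.95 + 4.16 + 0.6 × (4.16 − 2.29) + 0.3 × (-2.65)
   = 1.95 + 4.16 + 1.122 − 0.795 = 6.44
Deviation = 4.86 − 6.44 = -1.58 pp.

-1.58 pp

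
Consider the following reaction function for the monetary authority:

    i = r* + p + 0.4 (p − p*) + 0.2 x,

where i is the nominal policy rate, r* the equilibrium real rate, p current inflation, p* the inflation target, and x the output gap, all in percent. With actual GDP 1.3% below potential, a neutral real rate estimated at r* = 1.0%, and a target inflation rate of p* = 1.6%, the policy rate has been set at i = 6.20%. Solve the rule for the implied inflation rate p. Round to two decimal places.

4.36%

Output 1.3% below potential → x = -1.3.
Collecting p: i = r* + (1 + 0.4) p − 0.4 p* + 0.2 x
1.4 p = 6.20 − 1.0 + 0.4 × 1.6 − 0.2 × (-1.3) = 6.1
p = 6.1 / 1.4 = 4.36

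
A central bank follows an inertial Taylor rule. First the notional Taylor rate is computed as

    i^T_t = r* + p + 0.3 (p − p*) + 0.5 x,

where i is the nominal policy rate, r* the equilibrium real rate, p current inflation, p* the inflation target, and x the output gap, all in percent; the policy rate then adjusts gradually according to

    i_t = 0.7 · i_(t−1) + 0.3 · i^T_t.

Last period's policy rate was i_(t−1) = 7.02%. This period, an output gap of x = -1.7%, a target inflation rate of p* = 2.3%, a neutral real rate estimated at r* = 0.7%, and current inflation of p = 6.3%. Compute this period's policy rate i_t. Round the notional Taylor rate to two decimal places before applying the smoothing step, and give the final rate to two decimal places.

7.12%

i^T_t = 0.7 + 6.3 + 0.3 × (6.3 − 2.3) + 0.5 × (-1.7)
   = 0.7 + 6.3 + 1.2 − 0.85 = 7.35
i_t = 0.7 × 7.02 + 0.3 × 7.35 = 4.914 + 2.205 = 7.12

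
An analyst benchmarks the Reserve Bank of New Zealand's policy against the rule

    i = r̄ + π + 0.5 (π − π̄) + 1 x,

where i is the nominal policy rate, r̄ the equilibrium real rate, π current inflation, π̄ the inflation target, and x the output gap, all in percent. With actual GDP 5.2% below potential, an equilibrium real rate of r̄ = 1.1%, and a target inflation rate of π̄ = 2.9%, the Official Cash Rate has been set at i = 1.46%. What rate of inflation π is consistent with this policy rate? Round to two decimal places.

Output 5.2% below potential → x = -5.2.
Collecting π: i = r̄ + (1 + 0.5) π − 0.5 π̄ + 1 x
1.5 π = 1.46 − 1.1 + 0.5 × 2.9 − 1 × (-5.2) = 7.01
π = 7.01 / 1.5 = 4.67

4.67%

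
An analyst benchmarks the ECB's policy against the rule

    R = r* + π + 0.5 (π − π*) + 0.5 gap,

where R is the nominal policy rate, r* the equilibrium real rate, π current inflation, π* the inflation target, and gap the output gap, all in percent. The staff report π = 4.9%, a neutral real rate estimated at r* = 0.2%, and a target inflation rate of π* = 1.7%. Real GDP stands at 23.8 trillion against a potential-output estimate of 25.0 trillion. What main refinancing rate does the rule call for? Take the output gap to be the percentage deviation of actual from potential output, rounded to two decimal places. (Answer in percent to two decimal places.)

4.30%

Output gap = 100 × (23.8 − 25.0) / 25.0 = -4.80%.
R = 0.20 + 4.90 + 0.5 × (4.90 − 1.70) + 0.5 × (-4.80)
   = 0.20 + 4.9 + 1.6 − 2.4 = 4.30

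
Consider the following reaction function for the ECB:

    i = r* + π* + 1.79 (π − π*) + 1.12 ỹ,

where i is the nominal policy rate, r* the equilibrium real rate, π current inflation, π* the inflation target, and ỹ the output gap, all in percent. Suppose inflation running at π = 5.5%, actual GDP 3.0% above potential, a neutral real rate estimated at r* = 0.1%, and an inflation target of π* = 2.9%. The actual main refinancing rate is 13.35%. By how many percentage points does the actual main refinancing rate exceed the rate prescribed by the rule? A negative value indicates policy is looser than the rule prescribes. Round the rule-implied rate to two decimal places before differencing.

2.34 pp

Output 3.0% above potential → ỹ = 3.0.
i = 0.1 + 2.9 + 1.79 × (5.5 − 2.9) + 1.12 × 3.0
   = 0.1 + 2.9 + 4.654 + 3.36 = 11.01
Deviation = 13.35 − 11.01 = 2.34 pp.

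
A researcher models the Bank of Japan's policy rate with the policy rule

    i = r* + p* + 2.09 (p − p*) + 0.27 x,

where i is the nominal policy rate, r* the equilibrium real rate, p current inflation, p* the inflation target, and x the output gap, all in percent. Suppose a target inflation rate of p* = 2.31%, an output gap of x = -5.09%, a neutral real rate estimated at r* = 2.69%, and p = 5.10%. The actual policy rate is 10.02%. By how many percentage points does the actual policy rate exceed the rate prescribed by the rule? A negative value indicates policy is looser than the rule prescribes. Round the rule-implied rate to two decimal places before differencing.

0.56 pp

i = 2.69 + 2.31 + 2.09 × (5.10 − 2.31) + 0.27 × (-5.09)
   = 2.69 + 2.31 + 5.8311 − 1.3743 = 9.46
Deviation = 10.02 − 9.46 = 0.56 pp.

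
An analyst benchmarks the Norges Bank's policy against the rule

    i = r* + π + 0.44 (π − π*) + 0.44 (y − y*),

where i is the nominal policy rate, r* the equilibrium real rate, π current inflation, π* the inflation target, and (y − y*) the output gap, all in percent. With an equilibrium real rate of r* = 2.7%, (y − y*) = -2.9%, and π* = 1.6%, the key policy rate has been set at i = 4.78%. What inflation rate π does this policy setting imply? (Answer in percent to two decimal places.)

Collecting π: i = r* + (1 + 0.44) π − 0.44 π* + 0.44 (y − y*)
1.44 π = 4.78 − 2.7 + 0.44 × 1.6 − 0.44 × (-2.9) = 4.06
π = 4.06 / 1.44 = 2.82

2.82%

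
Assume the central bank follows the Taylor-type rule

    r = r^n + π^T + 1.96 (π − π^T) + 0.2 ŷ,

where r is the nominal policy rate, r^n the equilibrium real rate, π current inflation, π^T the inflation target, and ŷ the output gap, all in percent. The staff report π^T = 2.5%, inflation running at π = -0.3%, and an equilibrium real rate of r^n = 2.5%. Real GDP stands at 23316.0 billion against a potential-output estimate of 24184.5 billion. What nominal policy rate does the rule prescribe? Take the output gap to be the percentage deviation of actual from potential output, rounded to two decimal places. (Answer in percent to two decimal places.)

-1.21%

Output gap = 100 × (23316.0 − 24184.5) / 24184.5 = -3.59%.
r = 2.50 + 2.50 + 1.96 × (-0.30 − 2.50) + 0.2 × (-3.59)
   = 2.50 + 2.5 − 5.488 − 0.718 = -1.21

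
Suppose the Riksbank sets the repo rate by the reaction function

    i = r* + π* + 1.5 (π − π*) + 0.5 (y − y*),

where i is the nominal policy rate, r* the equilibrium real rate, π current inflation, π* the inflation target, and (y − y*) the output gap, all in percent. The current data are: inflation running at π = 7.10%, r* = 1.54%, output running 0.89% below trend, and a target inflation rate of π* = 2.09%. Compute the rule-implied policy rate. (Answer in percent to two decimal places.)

Output 0.89% below potential → (y − y*) = -0.89.
i = 1.54 + 2.09 + 1.5 × (7.10 − 2.09) + 0.5 × (-0.89)
   = 1.54 + 2.09 + 7.515 − 0.445 = 10.70

10.70%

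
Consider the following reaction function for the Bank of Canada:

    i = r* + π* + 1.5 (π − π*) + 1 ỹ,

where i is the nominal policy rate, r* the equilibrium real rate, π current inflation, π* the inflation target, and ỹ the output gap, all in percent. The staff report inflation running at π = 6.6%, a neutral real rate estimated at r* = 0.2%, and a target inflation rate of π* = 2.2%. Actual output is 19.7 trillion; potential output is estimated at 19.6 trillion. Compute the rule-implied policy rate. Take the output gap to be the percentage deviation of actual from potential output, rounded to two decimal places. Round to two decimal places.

9.51%

Output gap = 100 × (19.7 − 19.6) / 19.6 = 0.51%.
i = 0.20 + 2.20 + 1.5 × (6.60 − 2.20) + 1 × 0.51
   = 0.20 + 2.2 + 6.6 + 0.51 = 9.51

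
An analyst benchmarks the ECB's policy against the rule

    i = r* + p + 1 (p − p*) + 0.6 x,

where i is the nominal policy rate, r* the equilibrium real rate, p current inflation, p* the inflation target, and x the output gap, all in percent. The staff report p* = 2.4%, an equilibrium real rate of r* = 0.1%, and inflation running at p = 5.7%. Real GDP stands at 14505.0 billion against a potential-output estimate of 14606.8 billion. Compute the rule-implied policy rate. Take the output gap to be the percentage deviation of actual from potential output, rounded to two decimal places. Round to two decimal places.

8.68%

Output gap = 100 × (14505.0 − 14606.8) / 14606.8 = -0.70%.
i = 0.10 + 5.70 + 1 × (5.70 − 2.40) + 0.6 × (-0.70)
   = 0.10 + 5.7 + 3.3 − 0.42 = 8.68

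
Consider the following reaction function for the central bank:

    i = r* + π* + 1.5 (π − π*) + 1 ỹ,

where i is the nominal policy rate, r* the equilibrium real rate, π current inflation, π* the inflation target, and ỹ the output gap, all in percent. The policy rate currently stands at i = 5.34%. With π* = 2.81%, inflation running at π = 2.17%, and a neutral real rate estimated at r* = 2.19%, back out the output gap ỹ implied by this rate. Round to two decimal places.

1 ỹ = 5.34 − 2.19 − 2.81 − 1.5 × (2.17 − 2.81) = 1.3
ỹ = 1.3 / 1 = 1.30

1.30%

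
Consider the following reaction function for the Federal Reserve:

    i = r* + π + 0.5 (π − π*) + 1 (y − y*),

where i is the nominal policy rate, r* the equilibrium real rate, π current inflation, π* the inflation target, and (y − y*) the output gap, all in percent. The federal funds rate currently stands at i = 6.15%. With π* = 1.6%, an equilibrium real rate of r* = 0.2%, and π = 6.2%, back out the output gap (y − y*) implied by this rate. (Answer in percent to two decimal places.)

-2.55%

1 (y − y*) = 6.15 − 0.2 − 6.2 − 0.5 × (6.2 − 1.6) = -2.55
(y − y*) = -2.55 / 1 = -2.55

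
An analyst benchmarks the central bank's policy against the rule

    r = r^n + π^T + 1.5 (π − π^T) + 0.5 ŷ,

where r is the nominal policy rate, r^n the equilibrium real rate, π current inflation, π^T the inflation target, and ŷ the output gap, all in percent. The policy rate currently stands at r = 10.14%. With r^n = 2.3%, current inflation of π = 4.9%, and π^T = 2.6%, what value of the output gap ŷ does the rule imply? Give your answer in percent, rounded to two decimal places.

0.5 ŷ = 10.14 − 2.3 − 2.6 − 1.5 × (4.9 − 2.6) = 1.79
ŷ = 1.79 / 0.5 = 3.58

3.58%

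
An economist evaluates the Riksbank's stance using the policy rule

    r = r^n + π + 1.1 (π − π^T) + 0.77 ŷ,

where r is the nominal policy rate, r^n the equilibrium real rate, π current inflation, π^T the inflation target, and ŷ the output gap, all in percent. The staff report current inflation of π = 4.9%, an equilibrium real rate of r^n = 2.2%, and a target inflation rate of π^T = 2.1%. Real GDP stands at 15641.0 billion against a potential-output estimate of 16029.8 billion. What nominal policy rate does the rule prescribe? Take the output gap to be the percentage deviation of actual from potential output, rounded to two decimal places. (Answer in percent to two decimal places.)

8.31%

Output gap = 100 × (15641.0 − 16029.8) / 16029.8 = -2.43%.
r = 2.20 + 4.90 + 1.1 × (4.90 − 2.10) + 0.77 × (-2.43)
   = 2.20 + 4.9 + 3.08 − 1.8711 = 8.31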